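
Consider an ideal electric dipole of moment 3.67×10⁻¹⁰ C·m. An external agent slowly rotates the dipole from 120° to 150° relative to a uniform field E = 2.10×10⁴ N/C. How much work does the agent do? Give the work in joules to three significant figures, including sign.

W ≈ 2.82×10⁻⁶ J

W_ext = ΔU = U(θ₂) − U(θ₁) = −pE cosθ₂ − (−pE cosθ₁) = pE(cosθ₁ − cosθ₂).
W = (3.67×10⁻¹⁰)(2.10×10⁴)·(cos120° − cos150°) = (7.707×10⁻⁶)·(+0.3660) = 2.821×10⁻⁶ J.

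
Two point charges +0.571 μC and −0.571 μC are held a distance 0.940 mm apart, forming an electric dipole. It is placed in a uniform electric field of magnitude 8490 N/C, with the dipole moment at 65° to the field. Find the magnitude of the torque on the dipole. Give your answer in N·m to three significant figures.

τ ≈ 4.13×10⁻⁶ N·m

Dipole moment p = qd = (5.71×10⁻⁷ C)(9.40×10⁻⁴ m) = 5.367×10⁻¹⁰ C·m.
Torque on an electric dipole: τ = pE sinθ.
τ = (5.367×10⁻¹⁰)(8490)·sin65° = 4.130×10⁻⁶ N·m.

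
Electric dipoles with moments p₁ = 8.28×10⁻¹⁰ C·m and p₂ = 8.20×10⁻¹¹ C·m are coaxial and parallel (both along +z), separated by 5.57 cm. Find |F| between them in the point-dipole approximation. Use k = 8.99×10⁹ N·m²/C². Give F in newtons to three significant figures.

F ≈ 3.80×10⁻⁴ N

On-axis field of dipole 1 at distance r: E = 2kp₁/r³. Force on dipole 2 is F = p₂·dE/dr (gradient along axis).
dE/dr = −6kp₁/r⁴, so |F| = 6kp₁p₂/r⁴ (attractive for aligned moments).
F = 6(8.99×10⁹)(8.28×10⁻¹⁰)(8.20×10⁻¹¹)/(0.0557)⁴ = 3.805×10⁻⁴ N.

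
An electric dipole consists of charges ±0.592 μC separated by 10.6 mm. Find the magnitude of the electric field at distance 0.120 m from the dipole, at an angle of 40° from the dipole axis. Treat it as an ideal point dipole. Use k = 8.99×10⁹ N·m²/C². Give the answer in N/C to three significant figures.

Dipole moment p = qd = (5.92×10⁻⁷ C)(0.0106 m) = 6.275×10⁻⁹ C·m.
At angle θ the dipole field magnitude is E = (kp/r³)·√(1 + 3cos²θ).
kp/r³ = (8.99×10⁹)(6.275×10⁻⁹) / (0.120)³ = 3.265×10⁴ N/C.
√(1 + 3cos²40°) = √(1 + 3·0.5868) = √2.7605 ≈ 1.6615.
E ≈ 3.265×10⁴ × 1.661 = 5.424×10⁴ N/C.

E ≈ 5.42×10⁴ N/C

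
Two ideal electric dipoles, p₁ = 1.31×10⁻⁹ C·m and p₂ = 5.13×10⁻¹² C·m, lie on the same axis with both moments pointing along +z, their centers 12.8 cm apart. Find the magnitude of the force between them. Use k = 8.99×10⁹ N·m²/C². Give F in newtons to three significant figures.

On-axis field of dipole 1 at distance r: E = 2kp₁/r³. Force on dipole 2 is F = p₂·dE/dr (gradient along axis).
dE/dr = −6kp₁/r⁴, so |F| = 6kp₁p₂/r⁴ (attractive for aligned moments).
F = 6(8.99×10⁹)(1.31×10⁻⁹)(5.13×10⁻¹²)/(0.128)⁴ = 1.350×10⁻⁶ N.

F ≈ 1.35×10⁻⁶ N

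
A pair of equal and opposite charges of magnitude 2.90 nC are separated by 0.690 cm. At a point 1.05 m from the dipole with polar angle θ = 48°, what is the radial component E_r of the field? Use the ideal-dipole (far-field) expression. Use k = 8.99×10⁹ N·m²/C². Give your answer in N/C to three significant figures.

E_r ≈ 0.208 N/C

Dipole moment p = qd = (2.90×10⁻⁹ C)(0.00690 m) = 2.001×10⁻¹¹ C·m.
For a dipole, E_r = (2kp cosθ)/r³.
kp/r³ = (8.99×10⁹)(2.001×10⁻¹¹)/(1.05)³ = 0.1554 N/C.
E_r = 2·0.1554·cos48° = 0.2080 N/C.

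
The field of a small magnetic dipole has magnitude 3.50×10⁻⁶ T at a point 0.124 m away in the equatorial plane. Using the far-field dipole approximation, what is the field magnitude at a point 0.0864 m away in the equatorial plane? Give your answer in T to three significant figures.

Dipole fields scale as 1/r³ in the far field; the geometry is the same at both points.
B₂ = B₁ · (r₁/r₂)³ = 3.50×10⁻⁶ · (0.124/0.0864)³.
(r₁/r₂)³ = (1.435)³ = 2.956.
B₂ ≈ 1.035×10⁻⁵ T.

B ≈ 1.03×10⁻⁵ T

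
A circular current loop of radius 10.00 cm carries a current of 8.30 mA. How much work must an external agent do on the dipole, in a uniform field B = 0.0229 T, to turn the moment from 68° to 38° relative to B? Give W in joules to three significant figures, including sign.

Magnetic moment m = IA = Iπa² = (0.00830)·π·(0.100)² = 2.608×10⁻⁴ A·m².
W_ext = ΔU = −mB cosθ₂ + mB cosθ₁ = mB(cosθ₁ − cosθ₂).
W = (2.608×10⁻⁴)(0.0229)·(cos68° − cos38°) = (5.972×10⁻⁶)·(-0.4134) = -2.469×10⁻⁶ J.

W ≈ -2.47×10⁻⁶ J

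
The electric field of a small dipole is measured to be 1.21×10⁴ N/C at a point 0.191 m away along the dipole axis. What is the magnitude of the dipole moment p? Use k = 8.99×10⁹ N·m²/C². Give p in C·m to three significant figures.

On axis E = 2kp/r³, so p = Er³/(2k).
p = (1.21×10⁴)·(0.191)³ / (2·8.99×10⁹) = 4.689×10⁻⁹ C·m.

p ≈ 4.69×10⁻⁹ C·m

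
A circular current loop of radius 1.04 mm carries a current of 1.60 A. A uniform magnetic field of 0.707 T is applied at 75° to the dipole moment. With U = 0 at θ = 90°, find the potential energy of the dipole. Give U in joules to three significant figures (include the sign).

U ≈ -9.95×10⁻⁷ J

Magnetic moment m = IA = Iπa² = (1.60)·π·(0.00104)² = 5.437×10⁻⁶ A·m².
U = −m·B = −mB cosθ.
U = −(5.437×10⁻⁶)(0.707)·cos75° = -9.949×10⁻⁷ J.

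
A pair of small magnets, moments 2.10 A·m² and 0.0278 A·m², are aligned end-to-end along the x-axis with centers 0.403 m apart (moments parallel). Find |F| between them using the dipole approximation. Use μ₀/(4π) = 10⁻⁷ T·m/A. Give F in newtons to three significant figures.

F ≈ 1.33×10⁻⁶ N

On-axis B of dipole 1: B = (μ₀/4π)·2m₁/r³. Force on dipole 2: F = m₂·dB/dr.
dB/dr = −(μ₀/4π)·6m₁/r⁴, so |F| = (μ₀/4π)·6m₁m₂/r⁴.
F = 6(10⁻⁷)(2.10)(0.0278)/(0.403)⁴ = 1.328×10⁻⁶ N.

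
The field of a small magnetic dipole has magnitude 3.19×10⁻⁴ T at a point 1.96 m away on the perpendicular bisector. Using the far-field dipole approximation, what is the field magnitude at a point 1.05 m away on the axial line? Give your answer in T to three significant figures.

B ≈ 0.00415 T

Dipole fields scale as 1/r³ in the far field.
The axial field is twice the equatorial field at the same r, so the geometry factor is 2/1.
B₂ = B₁ · (2/1) · (r₁/r₂)³ = 3.19×10⁻⁴ · 2 · (1.96/1.05)³.
(r₁/r₂)³ = (1.867)³ = 6.504.
B₂ ≈ 0.004150 T.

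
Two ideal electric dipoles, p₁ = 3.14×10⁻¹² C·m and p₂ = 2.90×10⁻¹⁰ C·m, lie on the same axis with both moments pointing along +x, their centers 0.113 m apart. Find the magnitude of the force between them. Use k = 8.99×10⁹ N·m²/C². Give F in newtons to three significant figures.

F ≈ 3.01×10⁻⁷ N

On-axis field of dipole 1 at distance r: E = 2kp₁/r³. Force on dipole 2 is F = p₂·dE/dr (gradient along axis).
dE/dr = −6kp₁/r⁴, so |F| = 6kp₁p₂/r⁴ (attractive for aligned moments).
F = 6(8.99×10⁹)(3.14×10⁻¹²)(2.90×10⁻¹⁰)/(0.113)⁴ = 3.012×10⁻⁷ N.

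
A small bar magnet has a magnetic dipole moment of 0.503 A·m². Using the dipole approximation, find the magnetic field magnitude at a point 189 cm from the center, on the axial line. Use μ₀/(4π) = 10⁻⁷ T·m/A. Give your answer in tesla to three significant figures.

On axis B = (μ₀/4π)·2m/r³.
B = 2·(10⁻⁷)·(0.503) / (1.89)³ = 1.490×10⁻⁸ T.

B ≈ 1.49×10⁻⁸ T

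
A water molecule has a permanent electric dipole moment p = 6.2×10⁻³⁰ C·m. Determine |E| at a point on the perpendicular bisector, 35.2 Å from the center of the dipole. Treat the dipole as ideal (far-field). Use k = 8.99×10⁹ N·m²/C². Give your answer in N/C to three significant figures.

On the perpendicular bisector E = kp/r³ (half the axial value at the same distance).
E = (8.99×10⁹)(6.20×10⁻³⁰) / (3.52×10⁻⁹)³ = 1.278×10⁶ N/C.

E ≈ 1.28×10⁶ N/C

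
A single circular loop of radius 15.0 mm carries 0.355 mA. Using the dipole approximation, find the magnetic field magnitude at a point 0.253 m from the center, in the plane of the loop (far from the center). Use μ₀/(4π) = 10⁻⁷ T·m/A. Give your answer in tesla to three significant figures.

Magnetic moment m = IA = Iπa² = (3.55×10⁻⁴)·π·(0.0150)² = 2.509×10⁻⁷ A·m².
In the equatorial plane B = (μ₀/4π)·m/r³ (half the axial value).
B = (10⁻⁷)·(2.509×10⁻⁷) / (0.253)³ = 1.549×10⁻¹² T.

B ≈ 1.55×10⁻¹² T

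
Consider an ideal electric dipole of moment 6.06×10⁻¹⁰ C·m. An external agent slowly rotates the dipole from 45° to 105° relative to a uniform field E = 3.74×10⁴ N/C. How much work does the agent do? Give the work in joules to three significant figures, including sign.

W_ext = ΔU = U(θ₂) − U(θ₁) = −pE cosθ₂ − (−pE cosθ₁) = pE(cosθ₁ − cosθ₂).
W = (6.06×10⁻¹⁰)(3.74×10⁴)·(cos45° − cos105°) = (2.266×10⁻⁵)·(+0.9659) = 2.189×10⁻⁵ J.

W ≈ 2.19×10⁻⁵ J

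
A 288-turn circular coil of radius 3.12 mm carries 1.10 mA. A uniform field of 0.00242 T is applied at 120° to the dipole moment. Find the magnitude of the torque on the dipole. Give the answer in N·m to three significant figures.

τ ≈ 2.03×10⁻⁸ N·m

m = NIA = NIπa² = 288·(0.00110)·π·(0.00312)² = 9.688×10⁻⁶ A·m².
Torque on a magnetic dipole: τ = mB sinθ.
τ = (9.688×10⁻⁶)(0.00242)·sin120° = 2.030×10⁻⁸ N·m.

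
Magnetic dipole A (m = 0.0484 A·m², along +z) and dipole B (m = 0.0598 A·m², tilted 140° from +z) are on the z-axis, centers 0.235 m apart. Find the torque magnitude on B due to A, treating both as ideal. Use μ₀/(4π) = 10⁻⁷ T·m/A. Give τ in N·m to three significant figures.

τ ≈ 2.87×10⁻⁸ N·m

Dipole B is on the axis of dipole A, so B₁ there is axial: B₁ = (μ₀/4π)·2m₁/r³ along +z.
B₁ = 2(10⁻⁷)(0.0484)/(0.235)³ = 7.459×10⁻⁷ T.
τ = m₂ B₁ sinθ.
τ = (0.0598)(7.459×10⁻⁷)·sin140° = 2.867×10⁻⁸ N·m.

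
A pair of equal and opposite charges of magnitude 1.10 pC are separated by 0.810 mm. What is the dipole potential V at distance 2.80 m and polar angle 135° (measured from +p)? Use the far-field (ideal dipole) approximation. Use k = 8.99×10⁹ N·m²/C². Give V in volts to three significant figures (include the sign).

V ≈ -7.22×10⁻⁷ V

Dipole moment p = qd = (1.10×10⁻¹² C)(8.10×10⁻⁴ m) = 8.91×10⁻¹⁶ C·m.
The dipole potential is V = kp cosθ / r².
V = (8.99×10⁹)(8.91×10⁻¹⁶)·cos135° / (2.80)² = -7.224×10⁻⁷ V.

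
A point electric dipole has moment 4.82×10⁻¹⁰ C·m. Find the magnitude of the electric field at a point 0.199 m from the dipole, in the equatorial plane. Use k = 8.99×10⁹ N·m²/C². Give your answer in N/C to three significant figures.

E ≈ 550 N/C

On the perpendicular bisector E = kp/r³ (half the axial value at the same distance).
E = (8.99×10⁹)(4.82×10⁻¹⁰) / (0.199)³ = 549.9 N/C.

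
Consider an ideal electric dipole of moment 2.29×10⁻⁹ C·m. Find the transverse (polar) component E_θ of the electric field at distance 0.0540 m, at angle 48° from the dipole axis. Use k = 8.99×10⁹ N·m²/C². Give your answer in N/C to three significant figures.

For a dipole, E_θ = (kp sinθ)/r³.
kp/r³ = (8.99×10⁹)(2.29×10⁻⁹)/(0.0540)³ = 1.307×10⁵ N/C.
E_θ = 1.307×10⁵·sin48° = 9.716×10⁴ N/C.

E_θ ≈ 9.72×10⁴ N/C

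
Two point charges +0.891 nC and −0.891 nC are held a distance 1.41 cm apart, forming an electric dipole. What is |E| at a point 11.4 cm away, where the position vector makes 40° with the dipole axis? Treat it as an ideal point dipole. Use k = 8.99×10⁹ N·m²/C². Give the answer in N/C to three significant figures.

E ≈ 127 N/C

Dipole moment p = qd = (8.91×10⁻¹⁰ C)(0.0141 m) = 1.256×10⁻¹¹ C·m.
At angle θ the dipole field magnitude is E = (kp/r³)·√(1 + 3cos²θ).
kp/r³ = (8.99×10⁹)(1.256×10⁻¹¹) / (0.114)³ = 76.21 N/C.
√(1 + 3cos²40°) = √(1 + 3·0.5868) = √2.7605 ≈ 1.6615.
E ≈ 76.21 × 1.661 = 126.6 N/C.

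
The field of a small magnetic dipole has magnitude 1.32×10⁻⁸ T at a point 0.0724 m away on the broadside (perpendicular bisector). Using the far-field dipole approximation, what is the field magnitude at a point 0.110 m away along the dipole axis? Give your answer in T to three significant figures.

Dipole fields scale as 1/r³ in the far field.
The axial field is twice the equatorial field at the same r, so the geometry factor is 2/1.
B₂ = B₁ · (2/1) · (r₁/r₂)³ = 1.32×10⁻⁸ · 2 · (0.0724/0.110)³.
(r₁/r₂)³ = (0.6582)³ = 0.2851.
B₂ ≈ 7.527×10⁻⁹ T.

B ≈ 7.53×10⁻⁹ T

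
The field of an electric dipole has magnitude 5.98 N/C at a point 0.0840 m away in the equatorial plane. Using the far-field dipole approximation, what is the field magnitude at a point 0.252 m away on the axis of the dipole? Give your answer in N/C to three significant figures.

E ≈ 0.443 N/C

Dipole fields scale as 1/r³ in the far field.
The axial field is twice the equatorial field at the same r, so the geometry factor is 2/1.
E₂ = E₁ · (2/1) · (r₁/r₂)³ = 5.98 · 2 · (0.0840/0.252)³.
(r₁/r₂)³ = (0.3333)³ = 0.03704.
E₂ ≈ 0.4430 N/C.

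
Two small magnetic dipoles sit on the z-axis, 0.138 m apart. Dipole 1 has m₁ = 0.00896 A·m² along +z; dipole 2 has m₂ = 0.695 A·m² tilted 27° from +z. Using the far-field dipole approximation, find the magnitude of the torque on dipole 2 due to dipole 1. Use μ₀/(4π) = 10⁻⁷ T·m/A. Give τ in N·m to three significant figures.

Dipole B is on the axis of dipole A, so B₁ there is axial: B₁ = (μ₀/4π)·2m₁/r³ along +z.
B₁ = 2(10⁻⁷)(0.00896)/(0.138)³ = 6.819×10⁻⁷ T.
τ = m₂ B₁ sinθ.
τ = (0.695)(6.819×10⁻⁷)·sin27° = 2.151×10⁻⁷ N·m.

τ ≈ 2.15×10⁻⁷ N·m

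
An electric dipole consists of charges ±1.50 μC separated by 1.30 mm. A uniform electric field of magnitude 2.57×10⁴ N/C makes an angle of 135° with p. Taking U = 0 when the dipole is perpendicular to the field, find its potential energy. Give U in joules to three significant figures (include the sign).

U ≈ 3.54×10⁻⁵ J

Dipole moment p = qd = (1.50×10⁻⁶ C)(0.00130 m) = 1.95×10⁻⁹ C·m.
U = −p·E = −pE cosθ.
U = −(1.95×10⁻⁹)(2.57×10⁴)·cos135° = 3.544×10⁻⁵ J.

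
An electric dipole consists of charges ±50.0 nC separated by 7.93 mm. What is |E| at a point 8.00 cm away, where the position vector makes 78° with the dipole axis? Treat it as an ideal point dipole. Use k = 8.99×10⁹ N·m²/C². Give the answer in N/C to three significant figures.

E ≈ 7400 N/C

Dipole moment p = qd = (5.00×10⁻⁸ C)(0.00793 m) = 3.965×10⁻¹⁰ C·m.
At angle θ the dipole field magnitude is E = (kp/r³)·√(1 + 3cos²θ).
kp/r³ = (8.99×10⁹)(3.965×10⁻¹⁰) / (0.0800)³ = 6962 N/C.
√(1 + 3cos²78°) = √(1 + 3·0.0432) = √1.1297 ≈ 1.0629.
E ≈ 6962 × 1.063 = 7400 N/C.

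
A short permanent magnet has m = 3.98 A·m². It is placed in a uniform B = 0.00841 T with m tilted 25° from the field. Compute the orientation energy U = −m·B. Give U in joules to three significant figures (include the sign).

U ≈ -0.0303 J

U = −m·B = −mB cosθ.
U = −(3.98)(0.00841)·cos25° = -0.03034 J.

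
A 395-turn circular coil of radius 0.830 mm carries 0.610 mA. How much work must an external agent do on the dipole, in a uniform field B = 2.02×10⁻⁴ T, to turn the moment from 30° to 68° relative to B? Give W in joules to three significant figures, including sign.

m = NIA = NIπa² = 395·(6.10×10⁻⁴)·π·(8.30×10⁻⁴)² = 5.215×10⁻⁷ A·m².
W_ext = ΔU = −mB cosθ₂ + mB cosθ₁ = mB(cosθ₁ − cosθ₂).
W = (5.215×10⁻⁷)(2.02×10⁻⁴)·(cos30° − cos68°) = (1.053×10⁻¹⁰)·(+0.4914) = 5.177×10⁻¹¹ J.

W ≈ 5.18×10⁻¹¹ J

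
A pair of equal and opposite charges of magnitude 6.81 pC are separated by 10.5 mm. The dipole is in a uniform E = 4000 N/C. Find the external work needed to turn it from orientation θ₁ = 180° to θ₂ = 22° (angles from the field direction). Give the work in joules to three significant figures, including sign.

Dipole moment p = qd = (6.81×10⁻¹² C)(0.0105 m) = 7.151×10⁻¹⁴ C·m.
W_ext = ΔU = U(θ₂) − U(θ₁) = −pE cosθ₂ − (−pE cosθ₁) = pE(cosθ₁ − cosθ₂).
W = (7.151×10⁻¹⁴)(4000)·(cos180° − cos22°) = (2.860×10⁻¹⁰)·(-1.9272) = -5.513×10⁻¹⁰ J.

W ≈ -5.51×10⁻¹⁰ J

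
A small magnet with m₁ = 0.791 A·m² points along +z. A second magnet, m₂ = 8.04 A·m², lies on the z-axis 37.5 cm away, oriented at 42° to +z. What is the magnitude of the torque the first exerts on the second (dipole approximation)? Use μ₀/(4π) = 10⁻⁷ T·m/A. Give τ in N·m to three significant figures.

Dipole B is on the axis of dipole A, so B₁ there is axial: B₁ = (μ₀/4π)·2m₁/r³ along +z.
B₁ = 2(10⁻⁷)(0.791)/(0.375)³ = 3.000×10⁻⁶ T.
τ = m₂ B₁ sinθ.
τ = (8.04)(3.000×10⁻⁶)·sin42° = 1.614×10⁻⁵ N·m.

τ ≈ 1.61×10⁻⁵ N·m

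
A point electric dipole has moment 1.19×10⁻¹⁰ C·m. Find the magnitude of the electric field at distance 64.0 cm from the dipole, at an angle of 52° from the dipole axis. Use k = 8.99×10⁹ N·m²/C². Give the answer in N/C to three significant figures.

At angle θ the dipole field magnitude is E = (kp/r³)·√(1 + 3cos²θ).
kp/r³ = (8.99×10⁹)(1.19×10⁻¹⁰) / (0.640)³ = 4.081 N/C.
√(1 + 3cos²52°) = √(1 + 3·0.3790) = √2.1371 ≈ 1.4619.
E ≈ 4.081 × 1.462 = 5.966 N/C.

E ≈ 5.97 N/C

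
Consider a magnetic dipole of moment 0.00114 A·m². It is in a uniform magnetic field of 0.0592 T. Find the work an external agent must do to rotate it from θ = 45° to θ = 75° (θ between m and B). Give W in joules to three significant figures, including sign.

W ≈ 3.03×10⁻⁵ J

W_ext = ΔU = −mB cosθ₂ + mB cosθ₁ = mB(cosθ₁ − cosθ₂).
W = (0.00114)(0.0592)·(cos45° − cos75°) = (6.749×10⁻⁵)·(+0.4483) = 3.025×10⁻⁵ J.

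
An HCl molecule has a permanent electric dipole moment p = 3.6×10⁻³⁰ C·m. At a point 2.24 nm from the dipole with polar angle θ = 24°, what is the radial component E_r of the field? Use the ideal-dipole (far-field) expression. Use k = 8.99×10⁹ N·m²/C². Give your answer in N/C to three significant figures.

E_r ≈ 5.26×10⁶ N/C

For a dipole, E_r = (2kp cosθ)/r³.
kp/r³ = (8.99×10⁹)(3.60×10⁻³⁰)/(2.24×10⁻⁹)³ = 2.880×10⁶ N/C.
E_r = 2·2.880×10⁶·cos24° = 5.261×10⁶ N/C.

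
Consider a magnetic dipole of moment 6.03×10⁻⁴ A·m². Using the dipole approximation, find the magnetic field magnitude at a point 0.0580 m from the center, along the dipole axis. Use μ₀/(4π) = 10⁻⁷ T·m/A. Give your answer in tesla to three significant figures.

On axis B = (μ₀/4π)·2m/r³.
B = 2·(10⁻⁷)·(6.03×10⁻⁴) / (0.0580)³ = 6.181×10⁻⁷ T.

B ≈ 6.18×10⁻⁷ T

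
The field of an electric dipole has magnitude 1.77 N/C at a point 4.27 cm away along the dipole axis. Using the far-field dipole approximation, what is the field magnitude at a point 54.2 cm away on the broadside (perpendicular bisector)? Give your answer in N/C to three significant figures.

E ≈ 4.33×10⁻⁴ N/C

Dipole fields scale as 1/r³ in the far field.
The axial field is twice the equatorial field at the same r, so the geometry factor is 1/2.
E₂ = E₁ · (1/2) · (r₁/r₂)³ = 1.77 · 0.5 · (4.27/54.2)³.
(r₁/r₂)³ = (0.07878)³ = 0.000489.
E₂ ≈ 4.327×10⁻⁴ N/C.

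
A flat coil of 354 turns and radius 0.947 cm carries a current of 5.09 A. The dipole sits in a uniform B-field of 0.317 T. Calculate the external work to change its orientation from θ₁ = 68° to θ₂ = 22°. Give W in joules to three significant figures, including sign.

W ≈ -0.0889 J

m = NIA = NIπa² = 354·(5.09)·π·(0.00947)² = 0.5077 A·m².
W_ext = ΔU = −mB cosθ₂ + mB cosθ₁ = mB(cosθ₁ − cosθ₂).
W = (0.5077)(0.317)·(cos68° − cos22°) = (0.1609)·(-0.5526) = -0.08893 J.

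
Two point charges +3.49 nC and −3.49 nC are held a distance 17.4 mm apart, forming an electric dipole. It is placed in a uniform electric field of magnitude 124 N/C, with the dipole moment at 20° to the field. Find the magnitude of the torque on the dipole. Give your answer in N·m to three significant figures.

τ ≈ 2.58×10⁻⁹ N·m

Dipole moment p = qd = (3.49×10⁻⁹ C)(0.0174 m) = 6.073×10⁻¹¹ C·m.
Torque on an electric dipole: τ = pE sinθ.
τ = (6.073×10⁻¹¹)(124)·sin20° = 2.576×10⁻⁹ N·m.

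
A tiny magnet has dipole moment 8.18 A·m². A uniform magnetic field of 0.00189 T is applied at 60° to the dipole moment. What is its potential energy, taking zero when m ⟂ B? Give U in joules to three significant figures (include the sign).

U ≈ -0.00773 J

U = −m·B = −mB cosθ.
U = −(8.18)(0.00189)·cos60° = -0.007730 J.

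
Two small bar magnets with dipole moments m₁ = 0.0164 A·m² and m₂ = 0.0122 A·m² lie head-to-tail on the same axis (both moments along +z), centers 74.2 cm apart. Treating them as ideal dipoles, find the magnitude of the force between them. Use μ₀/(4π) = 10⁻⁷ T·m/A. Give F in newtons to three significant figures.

On-axis B of dipole 1: B = (μ₀/4π)·2m₁/r³. Force on dipole 2: F = m₂·dB/dr.
dB/dr = −(μ₀/4π)·6m₁/r⁴, so |F| = (μ₀/4π)·6m₁m₂/r⁴.
F = 6(10⁻⁷)(0.0164)(0.0122)/(0.742)⁴ = 3.960×10⁻¹⁰ N.

F ≈ 3.96×10⁻¹⁰ N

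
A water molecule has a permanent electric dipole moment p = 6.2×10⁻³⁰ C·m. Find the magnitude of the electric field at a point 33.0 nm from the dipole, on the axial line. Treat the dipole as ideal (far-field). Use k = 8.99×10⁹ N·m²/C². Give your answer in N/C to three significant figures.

E ≈ 3100 N/C

On the dipole axis E = 2kp/r³.
E = 2·(8.99×10⁹)(6.20×10⁻³⁰) / (3.30×10⁻⁸)³ = 3102 N/C.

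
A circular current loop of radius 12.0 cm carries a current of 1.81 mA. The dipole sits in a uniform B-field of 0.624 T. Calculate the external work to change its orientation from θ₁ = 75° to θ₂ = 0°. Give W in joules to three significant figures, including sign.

W ≈ -3.79×10⁻⁵ J

Magnetic moment m = IA = Iπa² = (0.00181)·π·(0.120)² = 8.188×10⁻⁵ A·m².
W_ext = ΔU = −mB cosθ₂ + mB cosθ₁ = mB(cosθ₁ − cosθ₂).
W = (8.188×10⁻⁵)(0.624)·(cos75° − cos0°) = (5.109×10⁻⁵)·(-0.7412) = -3.787×10⁻⁵ J.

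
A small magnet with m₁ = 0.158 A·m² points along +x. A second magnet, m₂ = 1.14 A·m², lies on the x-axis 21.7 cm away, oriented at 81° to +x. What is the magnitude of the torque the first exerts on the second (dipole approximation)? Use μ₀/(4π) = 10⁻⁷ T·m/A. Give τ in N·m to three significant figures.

Dipole B is on the axis of dipole A, so B₁ there is axial: B₁ = (μ₀/4π)·2m₁/r³ along +x.
B₁ = 2(10⁻⁷)(0.158)/(0.217)³ = 3.092×10⁻⁶ T.
τ = m₂ B₁ sinθ.
τ = (1.14)(3.092×10⁻⁶)·sin81° = 3.482×10⁻⁶ N·m.

τ ≈ 3.48×10⁻⁶ N·m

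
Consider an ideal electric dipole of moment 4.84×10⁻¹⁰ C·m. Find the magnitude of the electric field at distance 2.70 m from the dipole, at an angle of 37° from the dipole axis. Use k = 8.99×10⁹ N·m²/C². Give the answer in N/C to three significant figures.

At angle θ the dipole field magnitude is E = (kp/r³)·√(1 + 3cos²θ).
kp/r³ = (8.99×10⁹)(4.84×10⁻¹⁰) / (2.70)³ = 0.2211 N/C.
√(1 + 3cos²37°) = √(1 + 3·0.6378) = √2.9135 ≈ 1.7069.
E ≈ 0.2211 × 1.707 = 0.3773 N/C.

E ≈ 0.377 N/C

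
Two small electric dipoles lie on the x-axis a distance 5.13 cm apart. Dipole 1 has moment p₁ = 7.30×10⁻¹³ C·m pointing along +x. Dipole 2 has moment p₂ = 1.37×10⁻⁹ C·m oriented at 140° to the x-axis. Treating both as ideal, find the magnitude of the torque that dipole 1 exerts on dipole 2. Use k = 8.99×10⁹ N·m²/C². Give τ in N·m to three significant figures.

τ ≈ 8.56×10⁻⁸ N·m

The second dipole sits on the axis of the first, so the field there is axial: E₁ = 2kp₁/r³ along +x.
E₁ = 2(8.99×10⁹)(7.30×10⁻¹³)/(0.0513)³ = 97.22 N/C.
Torque on the second dipole: τ = p₂ E₁ sinθ.
τ = (1.37×10⁻⁹)(97.22)·sin140° = 8.561×10⁻⁸ N·m.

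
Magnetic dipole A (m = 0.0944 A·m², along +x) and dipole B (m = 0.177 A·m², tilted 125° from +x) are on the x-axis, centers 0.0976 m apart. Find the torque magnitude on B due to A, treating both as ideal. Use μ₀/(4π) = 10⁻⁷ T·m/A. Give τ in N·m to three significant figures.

τ ≈ 2.94×10⁻⁶ N·m

Dipole B is on the axis of dipole A, so B₁ there is axial: B₁ = (μ₀/4π)·2m₁/r³ along +x.
B₁ = 2(10⁻⁷)(0.0944)/(0.0976)³ = 2.031×10⁻⁵ T.
τ = m₂ B₁ sinθ.
τ = (0.177)(2.031×10⁻⁵)·sin125° = 2.944×10⁻⁶ N·m.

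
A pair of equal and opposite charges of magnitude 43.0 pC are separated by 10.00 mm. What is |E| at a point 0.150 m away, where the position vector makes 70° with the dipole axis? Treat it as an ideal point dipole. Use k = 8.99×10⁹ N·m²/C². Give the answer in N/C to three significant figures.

E ≈ 1.33 N/C

Dipole moment p = qd = (4.30×10⁻¹¹ C)(0.0100 m) = 4.30×10⁻¹³ C·m.
At angle θ the dipole field magnitude is E = (kp/r³)·√(1 + 3cos²θ).
kp/r³ = (8.99×10⁹)(4.30×10⁻¹³) / (0.150)³ = 1.145 N/C.
√(1 + 3cos²70°) = √(1 + 3·0.1170) = √1.3509 ≈ 1.1623.
E ≈ 1.145 × 1.162 = 1.331 N/C.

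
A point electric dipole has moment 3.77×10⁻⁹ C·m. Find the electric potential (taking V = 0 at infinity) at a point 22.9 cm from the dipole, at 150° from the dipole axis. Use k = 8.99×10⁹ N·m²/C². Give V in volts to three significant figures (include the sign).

The dipole potential is V = kp cosθ / r².
V = (8.99×10⁹)(3.77×10⁻⁹)·cos150° / (0.229)² = -559.7 V.

V ≈ -560 V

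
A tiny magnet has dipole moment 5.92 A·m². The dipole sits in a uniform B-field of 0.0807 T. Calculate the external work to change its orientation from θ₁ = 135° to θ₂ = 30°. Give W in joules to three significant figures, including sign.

W_ext = ΔU = −mB cosθ₂ + mB cosθ₁ = mB(cosθ₁ − cosθ₂).
W = (5.92)(0.0807)·(cos135° − cos30°) = (0.4777)·(-1.5731) = -0.7516 J.

W ≈ -0.752 J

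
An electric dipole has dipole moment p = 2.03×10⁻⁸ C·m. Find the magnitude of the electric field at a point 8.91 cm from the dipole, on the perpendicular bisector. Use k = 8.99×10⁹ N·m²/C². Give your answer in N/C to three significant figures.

In the equatorial plane E = kp/r³.
E = (8.99×10⁹)(2.03×10⁻⁸) / (0.0891)³ = 2.580×10⁵ N/C.

E ≈ 2.58×10⁵ N/C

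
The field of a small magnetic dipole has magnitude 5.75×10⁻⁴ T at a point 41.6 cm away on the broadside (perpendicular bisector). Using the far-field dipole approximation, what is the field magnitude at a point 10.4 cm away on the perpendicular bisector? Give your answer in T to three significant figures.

Dipole fields scale as 1/r³ in the far field; the geometry is the same at both points.
B₂ = B₁ · (r₁/r₂)³ = 5.75×10⁻⁴ · (41.6/10.4)³.
(r₁/r₂)³ = (4)³ = 64.
B₂ ≈ 0.03680 T.

B ≈ 0.0368 T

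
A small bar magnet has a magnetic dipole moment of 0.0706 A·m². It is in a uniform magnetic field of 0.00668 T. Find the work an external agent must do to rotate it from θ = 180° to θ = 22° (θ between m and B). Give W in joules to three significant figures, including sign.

W ≈ -9.09×10⁻⁴ J

W_ext = ΔU = −mB cosθ₂ + mB cosθ₁ = mB(cosθ₁ − cosθ₂).
W = (0.0706)(0.00668)·(cos180° − cos22°) = (4.716×10⁻⁴)·(-1.9272) = -9.089×10⁻⁴ J.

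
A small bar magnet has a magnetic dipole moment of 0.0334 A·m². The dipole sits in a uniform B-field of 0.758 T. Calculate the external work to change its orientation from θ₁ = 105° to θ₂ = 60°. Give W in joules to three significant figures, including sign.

W_ext = ΔU = −mB cosθ₂ + mB cosθ₁ = mB(cosθ₁ − cosθ₂).
W = (0.0334)(0.758)·(cos105° − cos60°) = (0.02532)·(-0.7588) = -0.01921 J.

W ≈ -0.0192 J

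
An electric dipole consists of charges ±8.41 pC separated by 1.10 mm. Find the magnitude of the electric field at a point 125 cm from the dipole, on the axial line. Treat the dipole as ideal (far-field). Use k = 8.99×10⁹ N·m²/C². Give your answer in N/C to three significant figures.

E ≈ 8.52×10⁻⁵ N/C

Dipole moment p = qd = (8.41×10⁻¹² C)(0.00110 m) = 9.251×10⁻¹⁵ C·m.
On the dipole axis E = 2kp/r³.
E = 2·(8.99×10⁹)(9.251×10⁻¹⁵) / (1.25)³ = 8.516×10⁻⁵ N/C.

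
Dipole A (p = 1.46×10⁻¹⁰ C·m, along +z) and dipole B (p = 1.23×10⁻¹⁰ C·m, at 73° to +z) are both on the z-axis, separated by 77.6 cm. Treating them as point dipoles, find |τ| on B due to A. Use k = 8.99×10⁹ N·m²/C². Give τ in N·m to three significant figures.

The second dipole sits on the axis of the first, so the field there is axial: E₁ = 2kp₁/r³ along +z.
E₁ = 2(8.99×10⁹)(1.46×10⁻¹⁰)/(0.776)³ = 5.618 N/C.
Torque on the second dipole: τ = p₂ E₁ sinθ.
τ = (1.23×10⁻¹⁰)(5.618)·sin73° = 6.608×10⁻¹⁰ N·m.

τ ≈ 6.61×10⁻¹⁰ N·m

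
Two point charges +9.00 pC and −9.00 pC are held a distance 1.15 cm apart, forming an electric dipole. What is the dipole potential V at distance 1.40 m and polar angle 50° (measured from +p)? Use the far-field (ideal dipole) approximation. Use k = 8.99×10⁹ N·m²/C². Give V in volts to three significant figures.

Dipole moment p = qd = (9.00×10⁻¹² C)(0.0115 m) = 1.035×10⁻¹³ C·m.
The dipole potential is V = kp cosθ / r².
V = (8.99×10⁹)(1.035×10⁻¹³)·cos50° / (1.40)² = 3.051×10⁻⁴ V.

V ≈ 3.05×10⁻⁴ V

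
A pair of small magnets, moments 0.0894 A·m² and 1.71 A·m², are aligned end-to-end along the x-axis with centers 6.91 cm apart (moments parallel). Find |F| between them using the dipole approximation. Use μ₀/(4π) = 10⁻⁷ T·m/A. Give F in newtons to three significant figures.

F ≈ 0.00402 N

On-axis B of dipole 1: B = (μ₀/4π)·2m₁/r³. Force on dipole 2: F = m₂·dB/dr.
dB/dr = −(μ₀/4π)·6m₁/r⁴, so |F| = (μ₀/4π)·6m₁m₂/r⁴.
F = 6(10⁻⁷)(0.0894)(1.71)/(0.0691)⁴ = 0.004023 N.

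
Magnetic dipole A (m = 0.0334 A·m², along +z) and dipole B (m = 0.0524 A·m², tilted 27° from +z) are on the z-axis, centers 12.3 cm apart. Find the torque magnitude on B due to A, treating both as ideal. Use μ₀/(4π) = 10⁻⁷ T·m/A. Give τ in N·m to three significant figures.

Dipole B is on the axis of dipole A, so B₁ there is axial: B₁ = (μ₀/4π)·2m₁/r³ along +z.
B₁ = 2(10⁻⁷)(0.0334)/(0.123)³ = 3.590×10⁻⁶ T.
τ = m₂ B₁ sinθ.
τ = (0.0524)(3.590×10⁻⁶)·sin27° = 8.540×10⁻⁸ N·m.

τ ≈ 8.54×10⁻⁸ N·m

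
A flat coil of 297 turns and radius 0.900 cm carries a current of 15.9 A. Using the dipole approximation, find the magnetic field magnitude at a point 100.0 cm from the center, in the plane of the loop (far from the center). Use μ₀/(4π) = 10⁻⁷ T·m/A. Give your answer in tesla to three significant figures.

B ≈ 1.20×10⁻⁷ T

m = NIA = NIπa² = 297·(15.9)·π·(0.00900)² = 1.202 A·m².
In the equatorial plane B = (μ₀/4π)·m/r³ (half the axial value).
B = (10⁻⁷)·(1.202) / (1.00)³ = 1.202×10⁻⁷ T.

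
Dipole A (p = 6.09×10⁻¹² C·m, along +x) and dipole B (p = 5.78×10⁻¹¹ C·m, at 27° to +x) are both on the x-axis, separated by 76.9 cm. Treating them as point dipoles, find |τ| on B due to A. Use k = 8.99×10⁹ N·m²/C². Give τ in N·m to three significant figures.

τ ≈ 6.32×10⁻¹² N·m

The second dipole sits on the axis of the first, so the field there is axial: E₁ = 2kp₁/r³ along +x.
E₁ = 2(8.99×10⁹)(6.09×10⁻¹²)/(0.769)³ = 0.2408 N/C.
Torque on the second dipole: τ = p₂ E₁ sinθ.
τ = (5.78×10⁻¹¹)(0.2408)·sin27° = 6.318×10⁻¹² N·m.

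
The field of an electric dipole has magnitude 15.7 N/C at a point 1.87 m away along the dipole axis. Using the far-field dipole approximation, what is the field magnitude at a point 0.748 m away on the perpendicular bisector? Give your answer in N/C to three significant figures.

Dipole fields scale as 1/r³ in the far field.
The axial field is twice the equatorial field at the same r, so the geometry factor is 1/2.
E₂ = E₁ · (1/2) · (r₁/r₂)³ = 15.7 · 0.5 · (1.87/0.748)³.
(r₁/r₂)³ = (2.5)³ = 15.62.
E₂ ≈ 122.7 N/C.

E ≈ 123 N/C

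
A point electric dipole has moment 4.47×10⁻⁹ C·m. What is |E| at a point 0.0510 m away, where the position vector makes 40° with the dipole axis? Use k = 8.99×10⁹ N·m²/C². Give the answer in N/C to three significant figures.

At angle θ the dipole field magnitude is E = (kp/r³)·√(1 + 3cos²θ).
kp/r³ = (8.99×10⁹)(4.47×10⁻⁹) / (0.0510)³ = 3.029×10⁵ N/C.
√(1 + 3cos²40°) = √(1 + 3·0.5868) = √2.7605 ≈ 1.6615.
E ≈ 3.029×10⁵ × 1.661 = 5.033×10⁵ N/C.

E ≈ 5.03×10⁵ N/C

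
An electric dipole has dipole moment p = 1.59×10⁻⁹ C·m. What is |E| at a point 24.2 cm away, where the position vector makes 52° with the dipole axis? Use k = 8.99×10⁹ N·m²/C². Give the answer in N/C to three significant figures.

At angle θ the dipole field magnitude is E = (kp/r³)·√(1 + 3cos²θ).
kp/r³ = (8.99×10⁹)(1.59×10⁻⁹) / (0.242)³ = 1009 N/C.
√(1 + 3cos²52°) = √(1 + 3·0.3790) = √2.1371 ≈ 1.4619.
E ≈ 1009 × 1.462 = 1474 N/C.

E ≈ 1470 N/C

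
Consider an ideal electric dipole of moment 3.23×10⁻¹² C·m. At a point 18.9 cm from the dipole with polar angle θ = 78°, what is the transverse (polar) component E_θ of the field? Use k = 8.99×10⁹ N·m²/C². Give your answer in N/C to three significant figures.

E_θ ≈ 4.21 N/C

For a dipole, E_θ = (kp sinθ)/r³.
kp/r³ = (8.99×10⁹)(3.23×10⁻¹²)/(0.189)³ = 4.301 N/C.
E_θ = 4.301·sin78° = 4.207 N/C.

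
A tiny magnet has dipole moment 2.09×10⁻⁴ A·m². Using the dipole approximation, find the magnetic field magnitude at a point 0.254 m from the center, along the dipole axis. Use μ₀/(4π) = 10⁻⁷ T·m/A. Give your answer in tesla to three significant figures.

B ≈ 2.55×10⁻⁹ T

On axis B = (μ₀/4π)·2m/r³.
B = 2·(10⁻⁷)·(2.09×10⁻⁴) / (0.254)³ = 2.551×10⁻⁹ T.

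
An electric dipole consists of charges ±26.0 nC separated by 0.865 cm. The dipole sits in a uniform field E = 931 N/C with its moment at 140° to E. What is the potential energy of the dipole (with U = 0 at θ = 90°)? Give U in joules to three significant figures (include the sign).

Dipole moment p = qd = (2.60×10⁻⁸ C)(0.00865 m) = 2.249×10⁻¹⁰ C·m.
U = −p·E = −pE cosθ.
U = −(2.249×10⁻¹⁰)(931)·cos140° = 1.604×10⁻⁷ J.

U ≈ 1.60×10⁻⁷ J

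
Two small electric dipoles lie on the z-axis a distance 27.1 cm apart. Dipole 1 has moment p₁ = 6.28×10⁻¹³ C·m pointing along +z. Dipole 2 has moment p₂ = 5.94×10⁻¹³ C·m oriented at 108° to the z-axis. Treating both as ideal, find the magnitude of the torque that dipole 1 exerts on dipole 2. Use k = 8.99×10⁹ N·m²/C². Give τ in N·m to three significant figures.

The second dipole sits on the axis of the first, so the field there is axial: E₁ = 2kp₁/r³ along +z.
E₁ = 2(8.99×10⁹)(6.28×10⁻¹³)/(0.271)³ = 0.5673 N/C.
Torque on the second dipole: τ = p₂ E₁ sinθ.
τ = (5.94×10⁻¹³)(0.5673)·sin108° = 3.205×10⁻¹³ N·m.

τ ≈ 3.21×10⁻¹³ N·m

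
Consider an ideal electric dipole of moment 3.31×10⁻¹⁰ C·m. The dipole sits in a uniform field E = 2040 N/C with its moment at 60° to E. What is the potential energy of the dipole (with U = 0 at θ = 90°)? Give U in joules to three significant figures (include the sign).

U ≈ -3.38×10⁻⁷ J

U = −p·E = −pE cosθ.
U = −(3.31×10⁻¹⁰)(2040)·cos60° = -3.376×10⁻⁷ J.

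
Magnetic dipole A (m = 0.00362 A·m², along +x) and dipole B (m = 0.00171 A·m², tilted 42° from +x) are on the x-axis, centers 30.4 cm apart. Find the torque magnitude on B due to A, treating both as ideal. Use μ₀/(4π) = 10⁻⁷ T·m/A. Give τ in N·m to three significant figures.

Dipole B is on the axis of dipole A, so B₁ there is axial: B₁ = (μ₀/4π)·2m₁/r³ along +x.
B₁ = 2(10⁻⁷)(0.00362)/(0.304)³ = 2.577×10⁻⁸ T.
τ = m₂ B₁ sinθ.
τ = (0.00171)(2.577×10⁻⁸)·sin42° = 2.949×10⁻¹¹ N·m.

τ ≈ 2.95×10⁻¹¹ N·m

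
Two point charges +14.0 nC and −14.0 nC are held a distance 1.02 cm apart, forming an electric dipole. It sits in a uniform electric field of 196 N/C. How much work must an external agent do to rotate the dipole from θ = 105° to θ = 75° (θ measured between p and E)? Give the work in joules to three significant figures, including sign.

W ≈ -1.45×10⁻⁸ J

Dipole moment p = qd = (1.40×10⁻⁸ C)(0.0102 m) = 1.428×10⁻¹⁰ C·m.
W_ext = ΔU = U(θ₂) − U(θ₁) = −pE cosθ₂ − (−pE cosθ₁) = pE(cosθ₁ − cosθ₂).
W = (1.428×10⁻¹⁰)(196)·(cos105° − cos75°) = (2.799×10⁻⁸)·(-0.5176) = -1.449×10⁻⁸ J.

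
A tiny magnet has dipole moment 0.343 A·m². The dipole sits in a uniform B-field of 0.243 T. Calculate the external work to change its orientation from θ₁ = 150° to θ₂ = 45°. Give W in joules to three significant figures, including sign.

W_ext = ΔU = −mB cosθ₂ + mB cosθ₁ = mB(cosθ₁ − cosθ₂).
W = (0.343)(0.243)·(cos150° − cos45°) = (0.08335)·(-1.5731) = -0.1311 J.

W ≈ -0.131 J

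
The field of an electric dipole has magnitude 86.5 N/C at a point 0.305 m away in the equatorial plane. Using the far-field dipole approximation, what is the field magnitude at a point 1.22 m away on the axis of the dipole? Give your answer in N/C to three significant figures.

Dipole fields scale as 1/r³ in the far field.
The axial field is twice the equatorial field at the same r, so the geometry factor is 2/1.
E₂ = E₁ · (2/1) · (r₁/r₂)³ = 86.5 · 2 · (0.305/1.22)³.
(r₁/r₂)³ = (0.25)³ = 0.01562.
E₂ ≈ 2.703 N/C.

E ≈ 2.70 N/C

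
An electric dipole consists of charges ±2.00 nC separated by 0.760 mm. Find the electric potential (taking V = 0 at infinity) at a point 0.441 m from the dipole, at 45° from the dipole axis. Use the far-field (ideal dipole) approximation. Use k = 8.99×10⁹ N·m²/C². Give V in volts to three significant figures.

V ≈ 0.0497 V

Dipole moment p = qd = (2.00×10⁻⁹ C)(7.60×10⁻⁴ m) = 1.52×10⁻¹² C·m.
The dipole potential is V = kp cosθ / r².
V = (8.99×10⁹)(1.52×10⁻¹²)·cos45° / (0.441)² = 0.04968 V.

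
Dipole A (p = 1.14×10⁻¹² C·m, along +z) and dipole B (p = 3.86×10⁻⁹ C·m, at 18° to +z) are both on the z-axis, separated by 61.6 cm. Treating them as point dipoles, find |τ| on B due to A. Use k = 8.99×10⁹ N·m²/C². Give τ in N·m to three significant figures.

τ ≈ 1.05×10⁻¹⁰ N·m

The second dipole sits on the axis of the first, so the field there is axial: E₁ = 2kp₁/r³ along +z.
E₁ = 2(8.99×10⁹)(1.14×10⁻¹²)/(0.616)³ = 0.08769 N/C.
Torque on the second dipole: τ = p₂ E₁ sinθ.
τ = (3.86×10⁻⁹)(0.08769)·sin18° = 1.046×10⁻¹⁰ N·m.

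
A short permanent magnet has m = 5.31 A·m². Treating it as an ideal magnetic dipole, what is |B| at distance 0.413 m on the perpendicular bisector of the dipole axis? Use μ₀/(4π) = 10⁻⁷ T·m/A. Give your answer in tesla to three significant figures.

In the equatorial plane B = (μ₀/4π)·m/r³ (half the axial value).
B = (10⁻⁷)·(5.31) / (0.413)³ = 7.538×10⁻⁶ T.

B ≈ 7.54×10⁻⁶ T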